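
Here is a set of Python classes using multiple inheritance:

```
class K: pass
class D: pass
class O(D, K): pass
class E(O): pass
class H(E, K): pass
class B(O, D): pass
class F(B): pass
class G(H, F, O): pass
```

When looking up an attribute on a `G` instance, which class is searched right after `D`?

K

L[G] = G + merge(L[H], L[F], L[O], [H F O])
  take H:  [H E O D K object] + [F B O D K object] + [O D K object] + [H F O]
  take E:  [E O D K object] + [F B O D K object] + [O D K object] + [F O]
  take F:  [O D K object] + [F B O D K object] + [O D K object] + [F O]
  take B:  [O D K object] + [B O D K object] + [O D K object] + [O]
  take O:  [O D K object] + [O D K object] + [O D K object] + [O]
  take D:  [D K object] + [D K object] + [D K object]
  take K:  [K object] + [K object] + [K object]
  take object:  [object] + [object] + [object]
MRO: G H E F B O D K object
D is at position 6; next is K.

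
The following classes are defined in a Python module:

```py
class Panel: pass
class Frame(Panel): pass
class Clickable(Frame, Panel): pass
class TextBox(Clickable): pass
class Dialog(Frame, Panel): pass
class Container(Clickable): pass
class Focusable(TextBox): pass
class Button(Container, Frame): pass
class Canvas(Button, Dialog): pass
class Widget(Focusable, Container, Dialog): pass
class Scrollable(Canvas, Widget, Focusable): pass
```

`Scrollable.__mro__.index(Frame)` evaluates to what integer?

L[Scrollable] = Scrollable + merge(L[Canvas], L[Widget], L[Focusable], [Canvas Widget Focusable])
  take Canvas:  [Canvas Button Container Clickable Dialog Frame Panel object] + [Widget Focusable TextBox Container Clickable Dialog Frame Panel object] + [Focusable TextBox Clickable Frame Panel object] + [Canvas Widget Focusable]
  take Button:  [Button Container Clickable Dialog Frame Panel object] + [Widget Focusable TextBox Container Clickable Dialog Frame Panel object] + [Focusable TextBox Clickable Frame Panel object] + [Widget Focusable]
  take Widget:  [Container Clickable Dialog Frame Panel object] + [Widget Focusable TextBox Container Clickable Dialog Frame Panel object] + [Focusable TextBox Clickable Frame Panel object] + [Widget Focusable]
  take Focusable:  [Container Clickable Dialog Frame Panel object] + [Focusable TextBox Container Clickable Dialog Frame Panel object] + [Focusable TextBox Clickable Frame Panel object] + [Focusable]
  take TextBox:  [Container Clickable Dialog Frame Panel object] + [TextBox Container Clickable Dialog Frame Panel object] + [TextBox Clickable Frame Panel object]
  take Container:  [Container Clickable Dialog Frame Panel object] + [Container Clickable Dialog Frame Panel object] + [Clickable Frame Panel object]
  take Clickable:  [Clickable Dialog Frame Panel object] + [Clickable Dialog Frame Panel object] + [Clickable Frame Panel object]
  take Dialog:  [Dialog Frame Panel object] + [Dialog Frame Panel object] + [Frame Panel object]
  take Frame:  [Frame Panel object] + [Frame Panel object] + [Frame Panel object]
  take Panel:  [Panel object] + [Panel object] + [Panel object]
  take object:  [object] + [object] + [object]
MRO: Scrollable Canvas Button Widget Focusable TextBox Container Clickable Dialog Frame Panel object
Frame sits at index 9.

9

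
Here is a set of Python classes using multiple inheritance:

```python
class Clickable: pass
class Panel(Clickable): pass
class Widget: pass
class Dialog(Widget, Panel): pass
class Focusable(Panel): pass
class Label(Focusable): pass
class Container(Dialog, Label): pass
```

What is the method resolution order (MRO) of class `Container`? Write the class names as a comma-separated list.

L[Container] = Container + merge(L[Dialog], L[Label], [Dialog Label])
  take Dialog:  [Dialog Widget Panel Clickable object] + [Label Focusable Panel Clickable object] + [Dialog Label]
  take Widget:  [Widget Panel Clickable object] + [Label Focusable Panel Clickable object] + [Label]
  take Label:  [Panel Clickable object] + [Label Focusable Panel Clickable object] + [Label]
  take Focusable:  [Panel Clickable object] + [Focusable Panel Clickable object]
  take Panel:  [Panel Clickable object] + [Panel Clickable object]
  take Clickable:  [Clickable object] + [Clickable object]
  take object:  [object] + [object]

Container, Dialog, Widget, Label, Focusable, Panel, Clickable, object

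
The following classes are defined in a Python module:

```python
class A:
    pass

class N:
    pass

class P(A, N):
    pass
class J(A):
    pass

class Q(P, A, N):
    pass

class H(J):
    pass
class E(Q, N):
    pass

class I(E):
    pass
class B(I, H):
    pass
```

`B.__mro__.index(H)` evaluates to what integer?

5

L[B] = B + merge(L[I], L[H], [I H])
  take I:  [I E Q P A N object] + [H J A object] + [I H]
  take E:  [E Q P A N object] + [H J A object] + [H]
  take Q:  [Q P A N object] + [H J A object] + [H]
  take P:  [P A N object] + [H J A object] + [H]
  take H:  [A N object] + [H J A object] + [H]
  take J:  [A N object] + [J A object]
  take A:  [A N object] + [A object]
  take N:  [N object] + [object]
  take object:  [object] + [object]
MRO: B I E Q P H J A N object
H sits at index 5.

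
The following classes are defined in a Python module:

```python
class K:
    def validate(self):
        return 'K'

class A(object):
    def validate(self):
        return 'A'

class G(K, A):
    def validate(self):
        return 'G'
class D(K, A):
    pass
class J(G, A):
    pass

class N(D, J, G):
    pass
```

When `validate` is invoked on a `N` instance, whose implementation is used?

G

L[N] = N + merge(L[D], L[J], L[G], [D J G])
  take D:  [D K A object] + [J G K A object] + [G K A object] + [D J G]
  take J:  [K A object] + [J G K A object] + [G K A object] + [J G]
  take G:  [K A object] + [G K A object] + [G K A object] + [G]
  take K:  [K A object] + [K A object] + [K A object]
  take A:  [A object] + [A object] + [A object]
  take object:  [object] + [object] + [object]
MRO: N D J G K A object
validate is defined in: A, G, K. First along the MRO is G.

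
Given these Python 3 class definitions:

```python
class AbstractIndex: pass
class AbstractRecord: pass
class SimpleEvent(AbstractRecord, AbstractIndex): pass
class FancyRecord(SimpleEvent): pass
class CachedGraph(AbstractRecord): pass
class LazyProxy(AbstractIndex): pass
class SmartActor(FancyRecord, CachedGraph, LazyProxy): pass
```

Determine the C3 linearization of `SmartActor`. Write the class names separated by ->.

SmartActor -> FancyRecord -> SimpleEvent -> CachedGraph -> AbstractRecord -> LazyProxy -> AbstractIndex -> object

L[SmartActor] = SmartActor + merge(L[FancyRecord], L[CachedGraph], L[LazyProxy], [FancyRecord CachedGraph LazyProxy])
  take FancyRecord:  [FancyRecord SimpleEvent AbstractRecord AbstractIndex object] + [CachedGraph AbstractRecord object] + [LazyProxy AbstractIndex object] + [FancyRecord CachedGraph LazyProxy]
  take SimpleEvent:  [SimpleEvent AbstractRecord AbstractIndex object] + [CachedGraph AbstractRecord object] + [LazyProxy AbstractIndex object] + [CachedGraph LazyProxy]
  take CachedGraph:  [AbstractRecord AbstractIndex object] + [CachedGraph AbstractRecord object] + [LazyProxy AbstractIndex object] + [CachedGraph LazyProxy]
  take AbstractRecord:  [AbstractRecord AbstractIndex object] + [AbstractRecord object] + [LazyProxy AbstractIndex object] + [LazyProxy]
  take LazyProxy:  [AbstractIndex object] + [object] + [LazyProxy AbstractIndex object] + [LazyProxy]
  take AbstractIndex:  [AbstractIndex object] + [object] + [AbstractIndex object]
  take object:  [object] + [object] + [object]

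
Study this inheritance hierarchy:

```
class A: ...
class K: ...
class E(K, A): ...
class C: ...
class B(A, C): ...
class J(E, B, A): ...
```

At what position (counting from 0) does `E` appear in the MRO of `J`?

L[J] = J + merge(L[E], L[B], L[A], [E B A])
  take E:  [E K A object] + [B A C object] + [A object] + [E B A]
  take K:  [K A object] + [B A C object] + [A object] + [B A]
  take B:  [A object] + [B A C object] + [A object] + [B A]
  take A:  [A object] + [A C object] + [A object] + [A]
  take C:  [object] + [C object] + [object]
  take object:  [object] + [object] + [object]
MRO: J E K B A C object
E sits at index 1.

1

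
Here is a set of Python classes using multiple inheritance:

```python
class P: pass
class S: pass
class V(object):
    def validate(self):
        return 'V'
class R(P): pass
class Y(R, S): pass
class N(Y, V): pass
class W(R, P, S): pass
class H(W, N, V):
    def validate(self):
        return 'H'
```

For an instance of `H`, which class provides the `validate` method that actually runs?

L[H] = H + merge(L[W], L[N], L[V], [W N V])
  take W:  [W R P S object] + [N Y R P S V object] + [V object] + [W N V]
  take N:  [R P S object] + [N Y R P S V object] + [V object] + [N V]
  take Y:  [R P S object] + [Y R P S V object] + [V object] + [V]
  take R:  [R P S object] + [R P S V object] + [V object] + [V]
  take P:  [P S object] + [P S V object] + [V object] + [V]
  take S:  [S object] + [S V object] + [V object] + [V]
  take V:  [object] + [V object] + [V object] + [V]
  take object:  [object] + [object] + [object]
MRO: H W N Y R P S V object
validate is defined in: H, V. First along the MRO is H.

H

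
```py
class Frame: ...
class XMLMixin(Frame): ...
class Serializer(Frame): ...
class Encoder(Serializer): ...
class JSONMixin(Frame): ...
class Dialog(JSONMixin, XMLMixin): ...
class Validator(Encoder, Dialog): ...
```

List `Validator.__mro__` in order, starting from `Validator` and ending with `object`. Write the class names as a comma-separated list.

Validator, Encoder, Serializer, Dialog, JSONMixin, XMLMixin, Frame, object

L[Validator] = Validator + merge(L[Encoder], L[Dialog], [Encoder Dialog])
  take Encoder:  [Encoder Serializer Frame object] + [Dialog JSONMixin XMLMixin Frame object] + [Encoder Dialog]
  take Serializer:  [Serializer Frame object] + [Dialog JSONMixin XMLMixin Frame object] + [Dialog]
  take Dialog:  [Frame object] + [Dialog JSONMixin XMLMixin Frame object] + [Dialog]
  take JSONMixin:  [Frame object] + [JSONMixin XMLMixin Frame object]
  take XMLMixin:  [Frame object] + [XMLMixin Frame object]
  take Frame:  [Frame object] + [Frame object]
  take object:  [object] + [object]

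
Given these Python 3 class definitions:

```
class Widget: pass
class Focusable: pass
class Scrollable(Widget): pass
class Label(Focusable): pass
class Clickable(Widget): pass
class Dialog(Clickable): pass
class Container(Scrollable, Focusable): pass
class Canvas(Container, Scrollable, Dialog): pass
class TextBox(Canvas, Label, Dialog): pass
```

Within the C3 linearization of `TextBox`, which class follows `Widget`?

Focusable

L[TextBox] = TextBox + merge(L[Canvas], L[Label], L[Dialog], [Canvas Label Dialog])
  take Canvas:  [Canvas Container Scrollable Dialog Clickable Widget Focusable object] + [Label Focusable object] + [Dialog Clickable Widget object] + [Canvas Label Dialog]
  take Container:  [Container Scrollable Dialog Clickable Widget Focusable object] + [Label Focusable object] + [Dialog Clickable Widget object] + [Label Dialog]
  take Scrollable:  [Scrollable Dialog Clickable Widget Focusable object] + [Label Focusable object] + [Dialog Clickable Widget object] + [Label Dialog]
  take Label:  [Dialog Clickable Widget Focusable object] + [Label Focusable object] + [Dialog Clickable Widget object] + [Label Dialog]
  take Dialog:  [Dialog Clickable Widget Focusable object] + [Focusable object] + [Dialog Clickable Widget object] + [Dialog]
  take Clickable:  [Clickable Widget Focusable object] + [Focusable object] + [Clickable Widget object]
  take Widget:  [Widget Focusable object] + [Focusable object] + [Widget object]
  take Focusable:  [Focusable object] + [Focusable object] + [object]
  take object:  [object] + [object] + [object]
MRO: TextBox Canvas Container Scrollable Label Dialog Clickable Widget Focusable object
Widget is at position 7; next is Focusable.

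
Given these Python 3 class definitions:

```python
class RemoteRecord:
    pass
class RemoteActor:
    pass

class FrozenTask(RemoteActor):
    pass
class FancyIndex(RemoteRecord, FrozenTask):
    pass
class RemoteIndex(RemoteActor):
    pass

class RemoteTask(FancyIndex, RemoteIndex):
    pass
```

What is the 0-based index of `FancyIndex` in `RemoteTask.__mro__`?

L[RemoteTask] = RemoteTask + merge(L[FancyIndex], L[RemoteIndex], [FancyIndex RemoteIndex])
  take FancyIndex:  [FancyIndex RemoteRecord FrozenTask RemoteActor object] + [RemoteIndex RemoteActor object] + [FancyIndex RemoteIndex]
  take RemoteRecord:  [RemoteRecord FrozenTask RemoteActor object] + [RemoteIndex RemoteActor object] + [RemoteIndex]
  take FrozenTask:  [FrozenTask RemoteActor object] + [RemoteIndex RemoteActor object] + [RemoteIndex]
  take RemoteIndex:  [RemoteActor object] + [RemoteIndex RemoteActor object] + [RemoteIndex]
  take RemoteActor:  [RemoteActor object] + [RemoteActor object]
  take object:  [object] + [object]
MRO: RemoteTask FancyIndex RemoteRecord FrozenTask RemoteIndex RemoteActor object
FancyIndex sits at index 1.

1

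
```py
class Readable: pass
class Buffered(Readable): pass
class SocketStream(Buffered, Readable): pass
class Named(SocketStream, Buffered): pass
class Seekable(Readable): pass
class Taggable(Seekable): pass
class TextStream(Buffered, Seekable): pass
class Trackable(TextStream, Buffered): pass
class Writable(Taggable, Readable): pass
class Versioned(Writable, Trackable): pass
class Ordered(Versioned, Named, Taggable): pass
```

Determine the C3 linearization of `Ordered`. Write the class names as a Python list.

L[Ordered] = Ordered + merge(L[Versioned], L[Named], L[Taggable], [Versioned Named Taggable])
  take Versioned:  [Versioned Writable Taggable Trackable TextStream Buffered Seekable Readable object] + [Named SocketStream Buffered Readable object] + [Taggable Seekable Readable object] + [Versioned Named Taggable]
  take Writable:  [Writable Taggable Trackable TextStream Buffered Seekable Readable object] + [Named SocketStream Buffered Readable object] + [Taggable Seekable Readable object] + [Named Taggable]
  take Named:  [Taggable Trackable TextStream Buffered Seekable Readable object] + [Named SocketStream Buffered Readable object] + [Taggable Seekable Readable object] + [Named Taggable]
  take Taggable:  [Taggable Trackable TextStream Buffered Seekable Readable object] + [SocketStream Buffered Readable object] + [Taggable Seekable Readable object] + [Taggable]
  take Trackable:  [Trackable TextStream Buffered Seekable Readable object] + [SocketStream Buffered Readable object] + [Seekable Readable object]
  take TextStream:  [TextStream Buffered Seekable Readable object] + [SocketStream Buffered Readable object] + [Seekable Readable object]
  take SocketStream:  [Buffered Seekable Readable object] + [SocketStream Buffered Readable object] + [Seekable Readable object]
  take Buffered:  [Buffered Seekable Readable object] + [Buffered Readable object] + [Seekable Readable object]
  take Seekable:  [Seekable Readable object] + [Readable object] + [Seekable Readable object]
  take Readable:  [Readable object] + [Readable object] + [Readable object]
  take object:  [object] + [object] + [object]

[Ordered, Versioned, Writable, Named, Taggable, Trackable, TextStream, SocketStream, Buffered, Seekable, Readable, object]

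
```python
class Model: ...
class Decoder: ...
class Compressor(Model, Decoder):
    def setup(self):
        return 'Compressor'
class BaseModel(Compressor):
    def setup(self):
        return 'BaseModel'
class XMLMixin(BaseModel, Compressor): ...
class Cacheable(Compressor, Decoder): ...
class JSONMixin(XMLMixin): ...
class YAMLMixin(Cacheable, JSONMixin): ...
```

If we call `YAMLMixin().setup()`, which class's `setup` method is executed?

BaseModel

L[YAMLMixin] = YAMLMixin + merge(L[Cacheable], L[JSONMixin], [Cacheable JSONMixin])
  take Cacheable:  [Cacheable Compressor Model Decoder object] + [JSONMixin XMLMixin BaseModel Compressor Model Decoder object] + [Cacheable JSONMixin]
  take JSONMixin:  [Compressor Model Decoder object] + [JSONMixin XMLMixin BaseModel Compressor Model Decoder object] + [JSONMixin]
  take XMLMixin:  [Compressor Model Decoder object] + [XMLMixin BaseModel Compressor Model Decoder object]
  take BaseModel:  [Compressor Model Decoder object] + [BaseModel Compressor Model Decoder object]
  take Compressor:  [Compressor Model Decoder object] + [Compressor Model Decoder object]
  take Model:  [Model Decoder object] + [Model Decoder object]
  take Decoder:  [Decoder object] + [Decoder object]
  take object:  [object] + [object]
MRO: YAMLMixin Cacheable JSONMixin XMLMixin BaseModel Compressor Model Decoder object
setup is defined in: BaseModel, Compressor. First along the MRO is BaseModel.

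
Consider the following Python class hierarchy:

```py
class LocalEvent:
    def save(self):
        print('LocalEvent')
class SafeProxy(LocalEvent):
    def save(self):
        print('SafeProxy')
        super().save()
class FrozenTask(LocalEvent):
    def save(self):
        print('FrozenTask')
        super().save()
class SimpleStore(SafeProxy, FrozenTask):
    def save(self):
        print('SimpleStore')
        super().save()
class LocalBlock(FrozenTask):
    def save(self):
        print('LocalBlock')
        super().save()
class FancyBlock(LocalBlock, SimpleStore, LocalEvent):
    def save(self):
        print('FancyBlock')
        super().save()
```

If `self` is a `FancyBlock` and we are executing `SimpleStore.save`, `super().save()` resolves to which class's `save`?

SafeProxy

L[FancyBlock] = FancyBlock + merge(L[LocalBlock], L[SimpleStore], L[LocalEvent], [LocalBlock SimpleStore LocalEvent])
  take LocalBlock:  [LocalBlock FrozenTask LocalEvent object] + [SimpleStore SafeProxy FrozenTask LocalEvent object] + [LocalEvent object] + [LocalBlock SimpleStore LocalEvent]
  take SimpleStore:  [FrozenTask LocalEvent object] + [SimpleStore SafeProxy FrozenTask LocalEvent object] + [LocalEvent object] + [SimpleStore LocalEvent]
  take SafeProxy:  [FrozenTask LocalEvent object] + [SafeProxy FrozenTask LocalEvent object] + [LocalEvent object] + [LocalEvent]
  take FrozenTask:  [FrozenTask LocalEvent object] + [FrozenTask LocalEvent object] + [LocalEvent object] + [LocalEvent]
  take LocalEvent:  [LocalEvent object] + [LocalEvent object] + [LocalEvent object] + [LocalEvent]
  take object:  [object] + [object] + [object]
MRO: FancyBlock LocalBlock SimpleStore SafeProxy FrozenTask LocalEvent object
super() in SimpleStore.save on a FancyBlock instance goes to the class after SimpleStore in FancyBlock's MRO: SafeProxy.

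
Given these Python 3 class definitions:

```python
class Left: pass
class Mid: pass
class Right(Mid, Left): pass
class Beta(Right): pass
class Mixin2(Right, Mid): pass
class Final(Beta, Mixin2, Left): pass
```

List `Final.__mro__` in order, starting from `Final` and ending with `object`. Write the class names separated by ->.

Final -> Beta -> Mixin2 -> Right -> Mid -> Left -> object

L[Final] = Final + merge(L[Beta], L[Mixin2], L[Left], [Beta Mixin2 Left])
  take Beta:  [Beta Right Mid Left object] + [Mixin2 Right Mid Left object] + [Left object] + [Beta Mixin2 Left]
  take Mixin2:  [Right Mid Left object] + [Mixin2 Right Mid Left object] + [Left object] + [Mixin2 Left]
  take Right:  [Right Mid Left object] + [Right Mid Left object] + [Left object] + [Left]
  take Mid:  [Mid Left object] + [Mid Left object] + [Left object] + [Left]
  take Left:  [Left object] + [Left object] + [Left object] + [Left]
  take object:  [object] + [object] + [object]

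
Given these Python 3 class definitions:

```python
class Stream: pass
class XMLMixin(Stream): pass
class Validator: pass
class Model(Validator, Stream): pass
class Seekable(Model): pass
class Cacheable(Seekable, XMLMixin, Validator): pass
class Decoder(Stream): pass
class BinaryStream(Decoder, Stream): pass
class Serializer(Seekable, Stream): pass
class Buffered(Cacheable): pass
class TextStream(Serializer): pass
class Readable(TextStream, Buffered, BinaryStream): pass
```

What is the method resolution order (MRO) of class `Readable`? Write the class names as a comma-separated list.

Readable, TextStream, Serializer, Buffered, Cacheable, Seekable, Model, XMLMixin, Validator, BinaryStream, Decoder, Stream, object

L[Readable] = Readable + merge(L[TextStream], L[Buffered], L[BinaryStream], [TextStream Buffered BinaryStream])
  take TextStream:  [TextStream Serializer Seekable Model Validator Stream object] + [Buffered Cacheable Seekable Model XMLMixin Validator Stream object] + [BinaryStream Decoder Stream object] + [TextStream Buffered BinaryStream]
  take Serializer:  [Serializer Seekable Model Validator Stream object] + [Buffered Cacheable Seekable Model XMLMixin Validator Stream object] + [BinaryStream Decoder Stream object] + [Buffered BinaryStream]
  take Buffered:  [Seekable Model Validator Stream object] + [Buffered Cacheable Seekable Model XMLMixin Validator Stream object] + [BinaryStream Decoder Stream object] + [Buffered BinaryStream]
  take Cacheable:  [Seekable Model Validator Stream object] + [Cacheable Seekable Model XMLMixin Validator Stream object] + [BinaryStream Decoder Stream object] + [BinaryStream]
  take Seekable:  [Seekable Model Validator Stream object] + [Seekable Model XMLMixin Validator Stream object] + [BinaryStream Decoder Stream object] + [BinaryStream]
  take Model:  [Model Validator Stream object] + [Model XMLMixin Validator Stream object] + [BinaryStream Decoder Stream object] + [BinaryStream]
  take XMLMixin:  [Validator Stream object] + [XMLMixin Validator Stream object] + [BinaryStream Decoder Stream object] + [BinaryStream]
  take Validator:  [Validator Stream object] + [Validator Stream object] + [BinaryStream Decoder Stream object] + [BinaryStream]
  take BinaryStream:  [Stream object] + [Stream object] + [BinaryStream Decoder Stream object] + [BinaryStream]
  take Decoder:  [Stream object] + [Stream object] + [Decoder Stream object]
  take Stream:  [Stream object] + [Stream object] + [Stream object]
  take object:  [object] + [object] + [object]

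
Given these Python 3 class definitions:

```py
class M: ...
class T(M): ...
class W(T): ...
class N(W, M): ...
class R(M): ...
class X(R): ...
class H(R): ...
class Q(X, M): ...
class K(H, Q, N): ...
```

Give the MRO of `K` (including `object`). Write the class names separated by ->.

L[K] = K + merge(L[H], L[Q], L[N], [H Q N])
  take H:  [H R M object] + [Q X R M object] + [N W T M object] + [H Q N]
  take Q:  [R M object] + [Q X R M object] + [N W T M object] + [Q N]
  take X:  [R M object] + [X R M object] + [N W T M object] + [N]
  take R:  [R M object] + [R M object] + [N W T M object] + [N]
  take N:  [M object] + [M object] + [N W T M object] + [N]
  take W:  [M object] + [M object] + [W T M object]
  take T:  [M object] + [M object] + [T M object]
  take M:  [M object] + [M object] + [M object]
  take object:  [object] + [object] + [object]

K -> H -> Q -> X -> R -> N -> W -> T -> M -> object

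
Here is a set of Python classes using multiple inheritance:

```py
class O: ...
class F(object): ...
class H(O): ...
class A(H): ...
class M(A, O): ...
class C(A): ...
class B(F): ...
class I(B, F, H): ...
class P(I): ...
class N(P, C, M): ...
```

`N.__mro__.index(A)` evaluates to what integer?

7

L[N] = N + merge(L[P], L[C], L[M], [P C M])
  take P:  [P I B F H O object] + [C A H O object] + [M A H O object] + [P C M]
  take I:  [I B F H O object] + [C A H O object] + [M A H O object] + [C M]
  take B:  [B F H O object] + [C A H O object] + [M A H O object] + [C M]
  take F:  [F H O object] + [C A H O object] + [M A H O object] + [C M]
  take C:  [H O object] + [C A H O object] + [M A H O object] + [C M]
  take M:  [H O object] + [A H O object] + [M A H O object] + [M]
  take A:  [H O object] + [A H O object] + [A H O object]
  take H:  [H O object] + [H O object] + [H O object]
  take O:  [O object] + [O object] + [O object]
  take object:  [object] + [object] + [object]
MRO: N P I B F C M A H O object
A sits at index 7.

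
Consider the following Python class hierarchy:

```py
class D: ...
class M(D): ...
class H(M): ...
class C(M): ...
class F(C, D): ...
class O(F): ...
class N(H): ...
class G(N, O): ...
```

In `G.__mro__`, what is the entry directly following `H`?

O

L[G] = G + merge(L[N], L[O], [N O])
  take N:  [N H M D object] + [O F C M D object] + [N O]
  take H:  [H M D object] + [O F C M D object] + [O]
  take O:  [M D object] + [O F C M D object] + [O]
  take F:  [M D object] + [F C M D object]
  take C:  [M D object] + [C M D object]
  take M:  [M D object] + [M D object]
  take D:  [D object] + [D object]
  take object:  [object] + [object]
MRO: G N H O F C M D object
H is at position 2; next is O.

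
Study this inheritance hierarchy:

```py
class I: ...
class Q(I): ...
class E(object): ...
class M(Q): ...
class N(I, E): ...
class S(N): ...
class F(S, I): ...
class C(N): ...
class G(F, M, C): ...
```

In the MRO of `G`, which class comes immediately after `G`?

L[G] = G + merge(L[F], L[M], L[C], [F M C])
  take F:  [F S N I E object] + [M Q I object] + [C N I E object] + [F M C]
  take S:  [S N I E object] + [M Q I object] + [C N I E object] + [M C]
  take M:  [N I E object] + [M Q I object] + [C N I E object] + [M C]
  take Q:  [N I E object] + [Q I object] + [C N I E object] + [C]
  take C:  [N I E object] + [I object] + [C N I E object] + [C]
  take N:  [N I E object] + [I object] + [N I E object]
  take I:  [I E object] + [I object] + [I E object]
  take E:  [E object] + [object] + [E object]
  take object:  [object] + [object] + [object]
MRO: G F S M Q C N I E object
G is at position 0; next is F.

F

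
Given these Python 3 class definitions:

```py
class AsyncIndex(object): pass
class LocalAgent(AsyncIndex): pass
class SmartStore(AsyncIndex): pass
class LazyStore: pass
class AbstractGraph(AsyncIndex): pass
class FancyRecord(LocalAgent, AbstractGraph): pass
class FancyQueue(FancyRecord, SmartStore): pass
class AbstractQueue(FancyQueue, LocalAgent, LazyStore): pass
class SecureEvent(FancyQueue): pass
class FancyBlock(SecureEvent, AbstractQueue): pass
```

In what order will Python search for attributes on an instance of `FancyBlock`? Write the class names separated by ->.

L[FancyBlock] = FancyBlock + merge(L[SecureEvent], L[AbstractQueue], [SecureEvent AbstractQueue])
  take SecureEvent:  [SecureEvent FancyQueue FancyRecord LocalAgent AbstractGraph SmartStore AsyncIndex object] + [AbstractQueue FancyQueue FancyRecord LocalAgent AbstractGraph SmartStore AsyncIndex LazyStore object] + [SecureEvent AbstractQueue]
  take AbstractQueue:  [FancyQueue FancyRecord LocalAgent AbstractGraph SmartStore AsyncIndex object] + [AbstractQueue FancyQueue FancyRecord LocalAgent AbstractGraph SmartStore AsyncIndex LazyStore object] + [AbstractQueue]
  take FancyQueue:  [FancyQueue FancyRecord LocalAgent AbstractGraph SmartStore AsyncIndex object] + [FancyQueue FancyRecord LocalAgent AbstractGraph SmartStore AsyncIndex LazyStore object]
  take FancyRecord:  [FancyRecord LocalAgent AbstractGraph SmartStore AsyncIndex object] + [FancyRecord LocalAgent AbstractGraph SmartStore AsyncIndex LazyStore object]
  take LocalAgent:  [LocalAgent AbstractGraph SmartStore AsyncIndex object] + [LocalAgent AbstractGraph SmartStore AsyncIndex LazyStore object]
  take AbstractGraph:  [AbstractGraph SmartStore AsyncIndex object] + [AbstractGraph SmartStore AsyncIndex LazyStore object]
  take SmartStore:  [SmartStore AsyncIndex object] + [SmartStore AsyncIndex LazyStore object]
  take AsyncIndex:  [AsyncIndex object] + [AsyncIndex LazyStore object]
  take LazyStore:  [object] + [LazyStore object]
  take object:  [object] + [object]

FancyBlock -> SecureEvent -> AbstractQueue -> FancyQueue -> FancyRecord -> LocalAgent -> AbstractGraph -> SmartStore -> AsyncIndex -> LazyStore -> object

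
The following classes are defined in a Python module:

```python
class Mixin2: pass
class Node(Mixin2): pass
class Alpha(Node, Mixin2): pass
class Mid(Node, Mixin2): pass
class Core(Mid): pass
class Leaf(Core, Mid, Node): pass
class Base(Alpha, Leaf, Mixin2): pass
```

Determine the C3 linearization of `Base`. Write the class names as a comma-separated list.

L[Base] = Base + merge(L[Alpha], L[Leaf], L[Mixin2], [Alpha Leaf Mixin2])
  take Alpha:  [Alpha Node Mixin2 object] + [Leaf Core Mid Node Mixin2 object] + [Mixin2 object] + [Alpha Leaf Mixin2]
  take Leaf:  [Node Mixin2 object] + [Leaf Core Mid Node Mixin2 object] + [Mixin2 object] + [Leaf Mixin2]
  take Core:  [Node Mixin2 object] + [Core Mid Node Mixin2 object] + [Mixin2 object] + [Mixin2]
  take Mid:  [Node Mixin2 object] + [Mid Node Mixin2 object] + [Mixin2 object] + [Mixin2]
  take Node:  [Node Mixin2 object] + [Node Mixin2 object] + [Mixin2 object] + [Mixin2]
  take Mixin2:  [Mixin2 object] + [Mixin2 object] + [Mixin2 object] + [Mixin2]
  take object:  [object] + [object] + [object]

Base, Alpha, Leaf, Core, Mid, Node, Mixin2, object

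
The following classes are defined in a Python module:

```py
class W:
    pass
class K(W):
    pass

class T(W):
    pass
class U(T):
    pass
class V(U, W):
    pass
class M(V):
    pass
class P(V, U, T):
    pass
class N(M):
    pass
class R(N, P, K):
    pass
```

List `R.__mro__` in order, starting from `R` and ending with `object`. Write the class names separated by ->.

L[R] = R + merge(L[N], L[P], L[K], [N P K])
  take N:  [N M V U T W object] + [P V U T W object] + [K W object] + [N P K]
  take M:  [M V U T W object] + [P V U T W object] + [K W object] + [P K]
  take P:  [V U T W object] + [P V U T W object] + [K W object] + [P K]
  take V:  [V U T W object] + [V U T W object] + [K W object] + [K]
  take U:  [U T W object] + [U T W object] + [K W object] + [K]
  take T:  [T W object] + [T W object] + [K W object] + [K]
  take K:  [W object] + [W object] + [K W object] + [K]
  take W:  [W object] + [W object] + [W object]
  take object:  [object] + [object] + [object]

R -> N -> M -> P -> V -> U -> T -> K -> W -> object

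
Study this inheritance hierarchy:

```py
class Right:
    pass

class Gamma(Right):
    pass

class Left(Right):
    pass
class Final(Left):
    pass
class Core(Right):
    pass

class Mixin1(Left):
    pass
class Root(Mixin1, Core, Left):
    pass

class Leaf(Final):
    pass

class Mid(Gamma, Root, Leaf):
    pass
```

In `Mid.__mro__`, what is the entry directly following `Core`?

L[Mid] = Mid + merge(L[Gamma], L[Root], L[Leaf], [Gamma Root Leaf])
  take Gamma:  [Gamma Right object] + [Root Mixin1 Core Left Right object] + [Leaf Final Left Right object] + [Gamma Root Leaf]
  take Root:  [Right object] + [Root Mixin1 Core Left Right object] + [Leaf Final Left Right object] + [Root Leaf]
  take Mixin1:  [Right object] + [Mixin1 Core Left Right object] + [Leaf Final Left Right object] + [Leaf]
  take Core:  [Right object] + [Core Left Right object] + [Leaf Final Left Right object] + [Leaf]
  take Leaf:  [Right object] + [Left Right object] + [Leaf Final Left Right object] + [Leaf]
  take Final:  [Right object] + [Left Right object] + [Final Left Right object]
  take Left:  [Right object] + [Left Right object] + [Left Right object]
  take Right:  [Right object] + [Right object] + [Right object]
  take object:  [object] + [object] + [object]
MRO: Mid Gamma Root Mixin1 Core Leaf Final Left Right object
Core is at position 4; next is Leaf.

Leaf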